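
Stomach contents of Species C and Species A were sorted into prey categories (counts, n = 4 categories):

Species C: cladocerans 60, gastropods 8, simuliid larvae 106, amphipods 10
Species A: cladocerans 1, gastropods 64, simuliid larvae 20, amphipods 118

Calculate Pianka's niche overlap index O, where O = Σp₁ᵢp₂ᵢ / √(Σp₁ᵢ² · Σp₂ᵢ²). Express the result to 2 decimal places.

Proportions for Species C (n=184): 60/184=0.3261, 8/184=0.0435, 106/184=0.5761, 10/184=0.0543
Proportions for Species A (n=203): 1/203=0.0049, 64/203=0.3153, 20/203=0.0985, 118/203=0.5813
Σ p₁ᵢp₂ᵢ = 0.001598 + 0.013716 + 0.056746 + 0.031565 = 0.103625
Σp_1ᵢ² = 0.3261² + 0.0435² + 0.5761² + 0.0543² = 0.106341 + 0.001892 + 0.331891 + 0.002948 = 0.443072
Σp_2ᵢ² = 0.0049² + 0.3153² + 0.0985² + 0.5813² = 0.000024 + 0.099414 + 0.009702 + 0.337910 = 0.447050
O = 0.103625 / √(0.443072 × 0.447050) = 0.103625 / 0.4450566 = 0.2328

0.23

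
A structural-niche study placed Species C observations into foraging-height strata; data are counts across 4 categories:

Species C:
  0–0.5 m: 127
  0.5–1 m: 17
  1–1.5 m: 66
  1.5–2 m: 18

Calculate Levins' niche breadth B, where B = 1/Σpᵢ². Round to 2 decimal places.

Proportions for Species C (n=228): 127/228=0.5570, 17/228=0.0746, 66/228=0.2895, 18/228=0.0789
Σpᵢ² = 0.5570² + 0.0746² + 0.2895² + 0.0789² = 0.310249 + 0.005565 + 0.083810 + 0.006225 = 0.405849
B = 1 / 0.405849 = 2.4640

2.46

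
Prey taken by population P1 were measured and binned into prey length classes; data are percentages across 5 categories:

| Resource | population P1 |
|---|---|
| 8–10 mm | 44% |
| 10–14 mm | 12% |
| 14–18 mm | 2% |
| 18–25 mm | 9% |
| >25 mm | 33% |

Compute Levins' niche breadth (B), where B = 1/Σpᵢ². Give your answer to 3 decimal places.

Convert percentages to proportions (divide by 100).
Σpᵢ² = 0.44² + 0.12² + 0.02² + 0.09² + 0.33² = 0.1936 + 0.0144 + 0.0004 + 0.0081 + 0.1089 = 0.3254
B = 1 / 0.3254 = 3.07314

3.073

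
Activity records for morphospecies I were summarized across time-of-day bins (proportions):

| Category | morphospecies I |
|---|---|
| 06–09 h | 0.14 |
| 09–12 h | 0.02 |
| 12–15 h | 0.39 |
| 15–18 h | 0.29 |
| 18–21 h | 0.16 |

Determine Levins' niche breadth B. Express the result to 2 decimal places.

Σpᵢ² = 0.14² + 0.02² + 0.39² + 0.29² + 0.16² = 0.0196 + 0.0004 + 0.1521 + 0.0841 + 0.0256 = 0.2818
B = 1 / 0.2818 = 3.5486

3.55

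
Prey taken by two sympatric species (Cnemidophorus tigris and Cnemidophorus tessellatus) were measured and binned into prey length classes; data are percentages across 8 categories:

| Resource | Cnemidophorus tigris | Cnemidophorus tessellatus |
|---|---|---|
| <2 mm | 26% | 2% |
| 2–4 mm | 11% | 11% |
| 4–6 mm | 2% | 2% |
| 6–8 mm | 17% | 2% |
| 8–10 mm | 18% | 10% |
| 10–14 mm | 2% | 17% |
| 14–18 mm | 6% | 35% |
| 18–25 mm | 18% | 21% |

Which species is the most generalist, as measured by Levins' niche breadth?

Convert percentages to proportions (divide by 100).
Σp_tigrᵢ² = 0.26² + 0.11² + 0.02² + 0.17² + 0.18² + 0.02² + 0.06² + 0.18² = 0.0676 + 0.0121 + 0.0004 + 0.0289 + 0.0324 + 0.0004 + 0.0036 + 0.0324 = 0.1778
B_tigr = 1 / 0.1778 = 5.6243
Σp_tessᵢ² = 0.02² + 0.11² + 0.02² + 0.02² + 0.10² + 0.17² + 0.35² + 0.21² = 0.0004 + 0.0121 + 0.0004 + 0.0004 + 0.0100 + 0.0289 + 0.1225 + 0.0441 = 0.2188
B_tess = 1 / 0.2188 = 4.5704
Highest B → broadest niche (most generalist): Cnemidophorus tigris (B = 5.62).

Cnemidophorus tigris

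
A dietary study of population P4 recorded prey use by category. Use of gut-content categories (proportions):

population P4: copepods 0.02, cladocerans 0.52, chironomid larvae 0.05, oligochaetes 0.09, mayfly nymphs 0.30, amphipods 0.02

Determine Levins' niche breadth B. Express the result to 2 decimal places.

2.69

Σpᵢ² = 0.02² + 0.52² + 0.05² + 0.09² + 0.30² + 0.02² = 0.0004 + 0.2704 + 0.0025 + 0.0081 + 0.0900 + 0.0004 = 0.3718
B = 1 / 0.3718 = 2.6896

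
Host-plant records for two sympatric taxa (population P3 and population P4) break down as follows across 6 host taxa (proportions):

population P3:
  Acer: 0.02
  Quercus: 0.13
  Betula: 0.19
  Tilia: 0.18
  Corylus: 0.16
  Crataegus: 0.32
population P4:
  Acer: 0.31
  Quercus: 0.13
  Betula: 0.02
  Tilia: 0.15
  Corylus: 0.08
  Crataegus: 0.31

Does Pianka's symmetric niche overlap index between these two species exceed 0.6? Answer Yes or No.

Σ p₁ᵢp₂ᵢ = 0.0062 + 0.0169 + 0.0038 + 0.0270 + 0.0128 + 0.0992 = 0.1659
Σp_1ᵢ² = 0.02² + 0.13² + 0.19² + 0.18² + 0.16² + 0.32² = 0.0004 + 0.0169 + 0.0361 + 0.0324 + 0.0256 + 0.1024 = 0.2138
Σp_2ᵢ² = 0.31² + 0.13² + 0.02² + 0.15² + 0.08² + 0.31² = 0.0961 + 0.0169 + 0.0004 + 0.0225 + 0.0064 + 0.0961 = 0.2384
O = 0.1659 / √(0.2138 × 0.2384) = 0.1659 / 0.22577 = 0.7348
O = 0.7348 > 0.6 → Yes.

Yes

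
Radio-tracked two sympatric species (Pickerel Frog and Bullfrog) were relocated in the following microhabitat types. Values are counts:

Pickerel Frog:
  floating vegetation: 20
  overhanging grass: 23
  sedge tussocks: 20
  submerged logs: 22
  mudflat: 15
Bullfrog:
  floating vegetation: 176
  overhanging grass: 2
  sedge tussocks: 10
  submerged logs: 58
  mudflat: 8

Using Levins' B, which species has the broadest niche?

Proportions for Pickerel Frog (n=100): 20/100=0.2000, 23/100=0.2300, 20/100=0.2000, 22/100=0.2200, 15/100=0.1500
Proportions for Bullfrog (n=254): 176/254=0.6929, 2/254=0.0079, 10/254=0.0394, 58/254=0.2283, 8/254=0.0315
Σp_Frogᵢ² = 0.2000² + 0.2300² + 0.2000² + 0.2200² + 0.1500² = 0.040000 + 0.052900 + 0.040000 + 0.048400 + 0.022500 = 0.203800
B_Frog = 1 / 0.203800 = 4.9068
Σp_Bullᵢ² = 0.6929² + 0.0079² + 0.0394² + 0.2283² + 0.0315² = 0.480110 + 0.000062 + 0.001552 + 0.052121 + 0.000992 = 0.534837
B_Bull = 1 / 0.534837 = 1.8697
Highest B → broadest niche (most generalist): Pickerel Frog (B = 4.91).

Pickerel Frog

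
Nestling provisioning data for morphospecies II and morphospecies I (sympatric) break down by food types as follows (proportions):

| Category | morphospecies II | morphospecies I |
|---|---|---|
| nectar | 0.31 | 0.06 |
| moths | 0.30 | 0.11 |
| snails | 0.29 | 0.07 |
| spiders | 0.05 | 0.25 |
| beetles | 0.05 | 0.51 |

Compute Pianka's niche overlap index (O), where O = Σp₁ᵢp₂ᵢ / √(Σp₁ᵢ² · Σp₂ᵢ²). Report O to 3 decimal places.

0.358

Σ p₁ᵢp₂ᵢ = 0.0186 + 0.0330 + 0.0203 + 0.0125 + 0.0255 = 0.1099
Σp_1ᵢ² = 0.31² + 0.30² + 0.29² + 0.05² + 0.05² = 0.0961 + 0.0900 + 0.0841 + 0.0025 + 0.0025 = 0.2752
Σp_2ᵢ² = 0.06² + 0.11² + 0.07² + 0.25² + 0.51² = 0.0036 + 0.0121 + 0.0049 + 0.0625 + 0.2601 = 0.3432
O = 0.1099 / √(0.2752 × 0.3432) = 0.1099 / 0.307325 = 0.35760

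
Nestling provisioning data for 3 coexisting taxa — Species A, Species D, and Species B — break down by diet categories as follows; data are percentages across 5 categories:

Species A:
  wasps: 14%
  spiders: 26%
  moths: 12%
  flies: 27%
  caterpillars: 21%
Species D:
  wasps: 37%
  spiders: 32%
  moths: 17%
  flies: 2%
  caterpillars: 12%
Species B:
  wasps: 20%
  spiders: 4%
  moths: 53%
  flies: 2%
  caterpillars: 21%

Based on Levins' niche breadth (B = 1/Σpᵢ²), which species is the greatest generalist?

Species A

Convert percentages to proportions (divide by 100).
Σp_Aᵢ² = 0.14² + 0.26² + 0.12² + 0.27² + 0.21² = 0.0196 + 0.0676 + 0.0144 + 0.0729 + 0.0441 = 0.2186
B_A = 1 / 0.2186 = 4.5746
Σp_Dᵢ² = 0.37² + 0.32² + 0.17² + 0.02² + 0.12² = 0.1369 + 0.1024 + 0.0289 + 0.0004 + 0.0144 = 0.2830
B_D = 1 / 0.2830 = 3.5336
Σp_Bᵢ² = 0.20² + 0.04² + 0.53² + 0.02² + 0.21² = 0.0400 + 0.0016 + 0.2809 + 0.0004 + 0.0441 = 0.3670
B_B = 1 / 0.3670 = 2.7248
Highest B → broadest niche (most generalist): Species A (B = 4.57).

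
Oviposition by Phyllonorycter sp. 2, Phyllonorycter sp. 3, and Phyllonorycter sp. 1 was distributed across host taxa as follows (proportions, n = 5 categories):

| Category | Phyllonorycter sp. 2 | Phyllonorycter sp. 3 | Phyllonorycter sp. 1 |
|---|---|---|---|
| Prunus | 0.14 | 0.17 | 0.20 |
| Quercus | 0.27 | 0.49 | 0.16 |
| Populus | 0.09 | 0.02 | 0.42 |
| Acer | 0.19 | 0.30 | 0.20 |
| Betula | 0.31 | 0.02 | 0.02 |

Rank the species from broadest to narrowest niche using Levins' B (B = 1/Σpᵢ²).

Σp_2ᵢ² = 0.14² + 0.27² + 0.09² + 0.19² + 0.31² = 0.0196 + 0.0729 + 0.0081 + 0.0361 + 0.0961 = 0.2328
B_2 = 1 / 0.2328 = 4.2955
Σp_3ᵢ² = 0.17² + 0.49² + 0.02² + 0.30² + 0.02² = 0.0289 + 0.2401 + 0.0004 + 0.0900 + 0.0004 = 0.3598
B_3 = 1 / 0.3598 = 2.7793
Σp_1ᵢ² = 0.20² + 0.16² + 0.42² + 0.20² + 0.02² = 0.0400 + 0.0256 + 0.1764 + 0.0400 + 0.0004 = 0.2824
B_1 = 1 / 0.2824 = 3.5411
Ranking by B (broadest → narrowest): Phyllonorycter sp. 2 (4.30) > Phyllonorycter sp. 1 (3.54) > Phyllonorycter sp. 3 (2.78)

Phyllonorycter sp. 2 > Phyllonorycter sp. 1 > Phyllonorycter sp. 3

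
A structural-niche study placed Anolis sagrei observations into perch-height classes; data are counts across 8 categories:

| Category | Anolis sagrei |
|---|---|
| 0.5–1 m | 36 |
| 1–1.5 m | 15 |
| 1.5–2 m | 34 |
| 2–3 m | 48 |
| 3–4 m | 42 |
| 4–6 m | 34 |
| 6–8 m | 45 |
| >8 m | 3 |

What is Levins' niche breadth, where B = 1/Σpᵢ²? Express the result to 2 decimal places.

Proportions for Anolis sagrei (n=257): 36/257=0.1401, 15/257=0.0584, 34/257=0.1323, 48/257=0.1868, 42/257=0.1634, 34/257=0.1323, 45/257=0.1751, 3/257=0.0117
Σpᵢ² = 0.1401² + 0.0584² + 0.1323² + 0.1868² + 0.1634² + 0.1323² + 0.1751² + 0.0117² = 0.019628 + 0.003411 + 0.017503 + 0.034894 + 0.026700 + 0.017503 + 0.030660 + 0.000137 = 0.150436
B = 1 / 0.150436 = 6.6473

6.65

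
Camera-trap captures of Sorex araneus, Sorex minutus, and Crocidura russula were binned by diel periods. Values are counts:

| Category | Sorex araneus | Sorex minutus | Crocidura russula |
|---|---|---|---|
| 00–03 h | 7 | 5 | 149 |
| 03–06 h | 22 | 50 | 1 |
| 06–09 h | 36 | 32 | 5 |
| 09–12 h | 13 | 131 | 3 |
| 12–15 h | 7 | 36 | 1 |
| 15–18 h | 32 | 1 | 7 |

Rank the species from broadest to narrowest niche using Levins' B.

Proportions for Sorex araneus (n=117): 7/117=0.0598, 22/117=0.1880, 36/117=0.3077, 13/117=0.1111, 7/117=0.0598, 32/117=0.2735
Proportions for Sorex minutus (n=255): 5/255=0.0196, 50/255=0.1961, 32/255=0.1255, 131/255=0.5137, 36/255=0.1412, 1/255=0.0039
Proportions for Crocidura russula (n=166): 149/166=0.8976, 1/166=0.0060, 5/166=0.0301, 3/166=0.0181, 1/166=0.0060, 7/166=0.0422
Σp_aranᵢ² = 0.0598² + 0.1880² + 0.3077² + 0.1111² + 0.0598² + 0.2735² = 0.003576 + 0.035344 + 0.094679 + 0.012343 + 0.003576 + 0.074802 = 0.224320
B_aran = 1 / 0.224320 = 4.4579
Σp_minuᵢ² = 0.0196² + 0.1961² + 0.1255² + 0.5137² + 0.1412² + 0.0039² = 0.000384 + 0.038455 + 0.015750 + 0.263888 + 0.019937 + 0.000015 = 0.338429
B_minu = 1 / 0.338429 = 2.9548
Σp_russᵢ² = 0.8976² + 0.0060² + 0.0301² + 0.0181² + 0.0060² + 0.0422² = 0.805686 + 0.000036 + 0.000906 + 0.000328 + 0.000036 + 0.001781 = 0.808773
B_russ = 1 / 0.808773 = 1.2364
Ranking by B (broadest → narrowest): Sorex araneus (4.46) > Sorex minutus (2.95) > Crocidura russula (1.24)

Sorex araneus > Sorex minutus > Crocidura russula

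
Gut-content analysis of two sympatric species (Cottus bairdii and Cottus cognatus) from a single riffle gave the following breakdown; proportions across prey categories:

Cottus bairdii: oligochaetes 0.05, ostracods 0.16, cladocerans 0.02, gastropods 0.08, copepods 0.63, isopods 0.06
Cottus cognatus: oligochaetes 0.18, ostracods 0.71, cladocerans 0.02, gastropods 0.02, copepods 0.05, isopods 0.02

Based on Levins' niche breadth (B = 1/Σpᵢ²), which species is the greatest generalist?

Cottus bairdii

Σp_bairᵢ² = 0.05² + 0.16² + 0.02² + 0.08² + 0.63² + 0.06² = 0.0025 + 0.0256 + 0.0004 + 0.0064 + 0.3969 + 0.0036 = 0.4354
B_bair = 1 / 0.4354 = 2.2967
Σp_cognᵢ² = 0.18² + 0.71² + 0.02² + 0.02² + 0.05² + 0.02² = 0.0324 + 0.5041 + 0.0004 + 0.0004 + 0.0025 + 0.0004 = 0.5402
B_cogn = 1 / 0.5402 = 1.8512
Highest B → broadest niche (most generalist): Cottus bairdii (B = 2.30).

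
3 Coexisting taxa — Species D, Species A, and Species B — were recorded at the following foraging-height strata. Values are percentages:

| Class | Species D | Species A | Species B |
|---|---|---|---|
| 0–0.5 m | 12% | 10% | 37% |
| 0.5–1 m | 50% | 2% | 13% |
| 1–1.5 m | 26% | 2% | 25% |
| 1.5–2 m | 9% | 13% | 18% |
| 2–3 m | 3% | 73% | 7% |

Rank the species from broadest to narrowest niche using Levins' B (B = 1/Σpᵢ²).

Convert percentages to proportions (divide by 100).
Σp_Dᵢ² = 0.12² + 0.50² + 0.26² + 0.09² + 0.03² = 0.0144 + 0.2500 + 0.0676 + 0.0081 + 0.0009 = 0.3410
B_D = 1 / 0.3410 = 2.9326
Σp_Aᵢ² = 0.10² + 0.02² + 0.02² + 0.13² + 0.73² = 0.0100 + 0.0004 + 0.0004 + 0.0169 + 0.5329 = 0.5606
B_A = 1 / 0.5606 = 1.7838
Σp_Bᵢ² = 0.37² + 0.13² + 0.25² + 0.18² + 0.07² = 0.1369 + 0.0169 + 0.0625 + 0.0324 + 0.0049 = 0.2536
B_B = 1 / 0.2536 = 3.9432
Ranking by B (broadest → narrowest): Species B (3.94) > Species D (2.93) > Species A (1.78)

Species B > Species D > Species A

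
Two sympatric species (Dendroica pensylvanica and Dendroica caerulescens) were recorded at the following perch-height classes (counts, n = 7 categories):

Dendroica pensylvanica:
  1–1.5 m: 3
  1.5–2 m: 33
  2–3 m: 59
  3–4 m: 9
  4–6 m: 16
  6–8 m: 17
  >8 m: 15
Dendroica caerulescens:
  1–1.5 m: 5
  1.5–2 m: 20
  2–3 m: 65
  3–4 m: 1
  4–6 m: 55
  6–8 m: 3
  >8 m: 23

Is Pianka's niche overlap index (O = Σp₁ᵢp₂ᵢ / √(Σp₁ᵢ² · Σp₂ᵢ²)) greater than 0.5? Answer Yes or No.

Yes

Proportions for Dendroica pensylvanica (n=152): 3/152=0.0197, 33/152=0.2171, 59/152=0.3882, 9/152=0.0592, 16/152=0.1053, 17/152=0.1118, 15/152=0.0987
Proportions for Dendroica caerulescens (n=172): 5/172=0.0291, 20/172=0.1163, 65/172=0.3779, 1/172=0.0058, 55/172=0.3198, 3/172=0.0174, 23/172=0.1337
Σ p₁ᵢp₂ᵢ = 0.000573 + 0.025249 + 0.146701 + 0.000343 + 0.033675 + 0.001945 + 0.013196 = 0.221682
Σp_1ᵢ² = 0.0197² + 0.2171² + 0.3882² + 0.0592² + 0.1053² + 0.1118² + 0.0987² = 0.000388 + 0.047132 + 0.150699 + 0.003505 + 0.011088 + 0.012499 + 0.009742 = 0.235053
Σp_2ᵢ² = 0.0291² + 0.1163² + 0.3779² + 0.0058² + 0.3198² + 0.0174² + 0.1337² = 0.000847 + 0.013526 + 0.142808 + 0.000034 + 0.102272 + 0.000303 + 0.017876 = 0.277666
O = 0.221682 / √(0.235053 × 0.277666) = 0.221682 / 0.2554726 = 0.8677
O = 0.8677 > 0.5 → Yes.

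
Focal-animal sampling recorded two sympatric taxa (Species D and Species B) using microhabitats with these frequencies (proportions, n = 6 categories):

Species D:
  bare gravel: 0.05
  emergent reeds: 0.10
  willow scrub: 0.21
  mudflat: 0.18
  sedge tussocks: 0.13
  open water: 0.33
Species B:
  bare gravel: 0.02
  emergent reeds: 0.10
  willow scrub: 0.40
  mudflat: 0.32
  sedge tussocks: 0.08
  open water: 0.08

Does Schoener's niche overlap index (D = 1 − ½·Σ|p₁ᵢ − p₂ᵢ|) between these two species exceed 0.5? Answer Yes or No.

Σ|p₁ᵢ − p₂ᵢ| = 0.03 + 0.00 + 0.19 + 0.14 + 0.05 + 0.25 = 0.66
D = 1 − ½ × 0.66 = 1 − 0.330 = 0.6700
D = 0.6700 > 0.5 → Yes.

Yes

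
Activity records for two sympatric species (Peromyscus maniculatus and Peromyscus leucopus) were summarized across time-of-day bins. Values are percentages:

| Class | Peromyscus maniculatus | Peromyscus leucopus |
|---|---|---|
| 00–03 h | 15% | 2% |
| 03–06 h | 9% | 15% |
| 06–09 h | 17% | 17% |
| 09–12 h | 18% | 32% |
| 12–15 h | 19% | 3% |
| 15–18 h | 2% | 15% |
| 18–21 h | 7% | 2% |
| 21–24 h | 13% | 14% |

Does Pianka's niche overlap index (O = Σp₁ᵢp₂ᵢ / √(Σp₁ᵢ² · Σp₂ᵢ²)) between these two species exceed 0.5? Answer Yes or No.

Convert percentages to proportions (divide by 100).
Σ p₁ᵢp₂ᵢ = 0.0030 + 0.0135 + 0.0289 + 0.0576 + 0.0057 + 0.0030 + 0.0014 + 0.0182 = 0.1313
Σp_1ᵢ² = 0.15² + 0.09² + 0.17² + 0.18² + 0.19² + 0.02² + 0.07² + 0.13² = 0.0225 + 0.0081 + 0.0289 + 0.0324 + 0.0361 + 0.0004 + 0.0049 + 0.0169 = 0.1502
Σp_2ᵢ² = 0.02² + 0.15² + 0.17² + 0.32² + 0.03² + 0.15² + 0.02² + 0.14² = 0.0004 + 0.0225 + 0.0289 + 0.1024 + 0.0009 + 0.0225 + 0.0004 + 0.0196 = 0.1976
O = 0.1313 / √(0.1502 × 0.1976) = 0.1313 / 0.17228 = 0.7621
O = 0.7621 > 0.5 → Yes.

Yes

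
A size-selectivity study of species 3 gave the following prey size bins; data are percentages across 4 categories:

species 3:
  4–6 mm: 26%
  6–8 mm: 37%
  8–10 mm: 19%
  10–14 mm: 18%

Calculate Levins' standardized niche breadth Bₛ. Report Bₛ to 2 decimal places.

Convert percentages to proportions (divide by 100).
Σpᵢ² = 0.26² + 0.37² + 0.19² + 0.18² = 0.0676 + 0.1369 + 0.0361 + 0.0324 = 0.2730
B = 1 / 0.2730 = 3.6630
Bₛ = (B − 1)/(n − 1) = (3.6630 − 1)/(4 − 1) = 2.6630/3 = 0.8877

0.89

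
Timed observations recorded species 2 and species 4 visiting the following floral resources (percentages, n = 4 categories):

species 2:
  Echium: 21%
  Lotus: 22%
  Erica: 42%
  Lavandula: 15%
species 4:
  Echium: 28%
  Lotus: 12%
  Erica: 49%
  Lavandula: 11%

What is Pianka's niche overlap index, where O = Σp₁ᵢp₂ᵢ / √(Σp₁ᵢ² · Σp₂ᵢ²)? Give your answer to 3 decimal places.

Convert percentages to proportions (divide by 100).
Σ p₁ᵢp₂ᵢ = 0.0588 + 0.0264 + 0.2058 + 0.0165 = 0.3075
Σp_1ᵢ² = 0.21² + 0.22² + 0.42² + 0.15² = 0.0441 + 0.0484 + 0.1764 + 0.0225 = 0.2914
Σp_2ᵢ² = 0.28² + 0.12² + 0.49² + 0.11² = 0.0784 + 0.0144 + 0.2401 + 0.0121 = 0.3450
O = 0.3075 / √(0.2914 × 0.3450) = 0.3075 / 0.317069 = 0.96982

0.970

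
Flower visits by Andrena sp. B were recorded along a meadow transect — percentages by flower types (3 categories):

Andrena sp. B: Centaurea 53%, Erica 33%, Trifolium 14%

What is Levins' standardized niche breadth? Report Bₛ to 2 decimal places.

0.72

Convert percentages to proportions (divide by 100).
Σpᵢ² = 0.53² + 0.33² + 0.14² = 0.2809 + 0.1089 + 0.0196 = 0.4094
B = 1 / 0.4094 = 2.4426
Bₛ = (B − 1)/(n − 1) = (2.4426 − 1)/(3 − 1) = 1.4426/2 = 0.7213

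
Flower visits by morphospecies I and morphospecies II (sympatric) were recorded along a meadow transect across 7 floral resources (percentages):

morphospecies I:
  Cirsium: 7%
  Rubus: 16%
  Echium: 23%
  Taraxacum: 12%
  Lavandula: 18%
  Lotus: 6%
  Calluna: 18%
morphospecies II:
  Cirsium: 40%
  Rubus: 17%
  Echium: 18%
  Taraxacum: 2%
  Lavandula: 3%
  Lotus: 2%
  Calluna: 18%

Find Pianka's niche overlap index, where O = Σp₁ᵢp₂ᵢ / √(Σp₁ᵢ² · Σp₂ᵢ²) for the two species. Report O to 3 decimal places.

0.670

Convert percentages to proportions (divide by 100).
Σ p₁ᵢp₂ᵢ = 0.0280 + 0.0272 + 0.0414 + 0.0024 + 0.0054 + 0.0012 + 0.0324 = 0.1380
Σp_1ᵢ² = 0.07² + 0.16² + 0.23² + 0.12² + 0.18² + 0.06² + 0.18² = 0.0049 + 0.0256 + 0.0529 + 0.0144 + 0.0324 + 0.0036 + 0.0324 = 0.1662
Σp_2ᵢ² = 0.40² + 0.17² + 0.18² + 0.02² + 0.03² + 0.02² + 0.18² = 0.1600 + 0.0289 + 0.0324 + 0.0004 + 0.0009 + 0.0004 + 0.0324 = 0.2554
O = 0.1380 / √(0.1662 × 0.2554) = 0.1380 / 0.206028 = 0.66981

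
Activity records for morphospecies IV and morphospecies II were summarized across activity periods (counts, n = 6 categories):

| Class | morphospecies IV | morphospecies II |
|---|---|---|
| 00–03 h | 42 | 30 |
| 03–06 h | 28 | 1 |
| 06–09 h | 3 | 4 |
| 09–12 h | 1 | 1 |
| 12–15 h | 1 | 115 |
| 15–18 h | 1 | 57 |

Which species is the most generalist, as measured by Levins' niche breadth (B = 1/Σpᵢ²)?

morphospecies II

Proportions for morphospecies IV (n=76): 42/76=0.5526, 28/76=0.3684, 3/76=0.0395, 1/76=0.0132, 1/76=0.0132, 1/76=0.0132
Proportions for morphospecies II (n=208): 30/208=0.1442, 1/208=0.0048, 4/208=0.0192, 1/208=0.0048, 115/208=0.5529, 57/208=0.2740
Σp_IVᵢ² = 0.5526² + 0.3684² + 0.0395² + 0.0132² + 0.0132² + 0.0132² = 0.305367 + 0.135719 + 0.001560 + 0.000174 + 0.000174 + 0.000174 = 0.443168
B_IV = 1 / 0.443168 = 2.2565
Σp_IIᵢ² = 0.1442² + 0.0048² + 0.0192² + 0.0048² + 0.5529² + 0.2740² = 0.020794 + 0.000023 + 0.000369 + 0.000023 + 0.305698 + 0.075076 = 0.401983
B_II = 1 / 0.401983 = 2.4877
Highest B → broadest niche (most generalist): morphospecies II (B = 2.49).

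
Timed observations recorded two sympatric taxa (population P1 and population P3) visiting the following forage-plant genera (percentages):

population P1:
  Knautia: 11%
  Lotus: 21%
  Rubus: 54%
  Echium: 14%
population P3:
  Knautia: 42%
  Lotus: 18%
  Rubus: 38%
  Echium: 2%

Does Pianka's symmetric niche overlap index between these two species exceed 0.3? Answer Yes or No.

Yes

Convert percentages to proportions (divide by 100).
Σ p₁ᵢp₂ᵢ = 0.0462 + 0.0378 + 0.2052 + 0.0028 = 0.2920
Σp_1ᵢ² = 0.11² + 0.21² + 0.54² + 0.14² = 0.0121 + 0.0441 + 0.2916 + 0.0196 = 0.3674
Σp_2ᵢ² = 0.42² + 0.18² + 0.38² + 0.02² = 0.1764 + 0.0324 + 0.1444 + 0.0004 = 0.3536
O = 0.2920 / √(0.3674 × 0.3536) = 0.2920 / 0.36043 = 0.8101
O = 0.8101 > 0.3 → Yes.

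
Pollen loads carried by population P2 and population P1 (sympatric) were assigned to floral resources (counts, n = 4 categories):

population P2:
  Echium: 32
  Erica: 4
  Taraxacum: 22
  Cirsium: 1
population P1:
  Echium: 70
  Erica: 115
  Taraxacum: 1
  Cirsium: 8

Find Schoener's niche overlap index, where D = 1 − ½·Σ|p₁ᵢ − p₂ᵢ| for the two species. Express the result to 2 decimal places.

Proportions for population P2 (n=59): 32/59=0.5424, 4/59=0.0678, 22/59=0.3729, 1/59=0.0169
Proportions for population P1 (n=194): 70/194=0.3608, 115/194=0.5928, 1/194=0.0052, 8/194=0.0412
Σ|p₁ᵢ − p₂ᵢ| = 0.1816 + 0.5250 + 0.3677 + 0.0243 = 1.0986
D = 1 − ½ × 1.0986 = 1 − 0.54930 = 0.45070

0.45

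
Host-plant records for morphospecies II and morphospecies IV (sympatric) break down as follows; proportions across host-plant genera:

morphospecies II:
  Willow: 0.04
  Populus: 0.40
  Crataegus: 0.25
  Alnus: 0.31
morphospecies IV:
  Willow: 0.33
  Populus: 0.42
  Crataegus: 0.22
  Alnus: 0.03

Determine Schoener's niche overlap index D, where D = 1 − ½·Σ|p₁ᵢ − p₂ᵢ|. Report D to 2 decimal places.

Σ|p₁ᵢ − p₂ᵢ| = 0.29 + 0.02 + 0.03 + 0.28 = 0.62
D = 1 − ½ × 0.62 = 1 − 0.310 = 0.6900

0.69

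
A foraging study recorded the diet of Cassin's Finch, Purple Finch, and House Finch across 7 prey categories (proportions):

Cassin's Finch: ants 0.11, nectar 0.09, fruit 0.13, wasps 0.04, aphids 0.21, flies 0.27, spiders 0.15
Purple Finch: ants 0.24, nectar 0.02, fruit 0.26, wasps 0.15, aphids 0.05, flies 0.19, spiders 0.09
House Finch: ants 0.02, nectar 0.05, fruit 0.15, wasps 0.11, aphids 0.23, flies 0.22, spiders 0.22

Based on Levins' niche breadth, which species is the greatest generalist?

Cassin's Finch

Σp_Cassᵢ² = 0.11² + 0.09² + 0.13² + 0.04² + 0.21² + 0.27² + 0.15² = 0.0121 + 0.0081 + 0.0169 + 0.0016 + 0.0441 + 0.0729 + 0.0225 = 0.1782
B_Cass = 1 / 0.1782 = 5.6117
Σp_Purpᵢ² = 0.24² + 0.02² + 0.26² + 0.15² + 0.05² + 0.19² + 0.09² = 0.0576 + 0.0004 + 0.0676 + 0.0225 + 0.0025 + 0.0361 + 0.0081 = 0.1948
B_Purp = 1 / 0.1948 = 5.1335
Σp_Housᵢ² = 0.02² + 0.05² + 0.15² + 0.11² + 0.23² + 0.22² + 0.22² = 0.0004 + 0.0025 + 0.0225 + 0.0121 + 0.0529 + 0.0484 + 0.0484 = 0.1872
B_Hous = 1 / 0.1872 = 5.3419
Highest B → broadest niche (most generalist): Cassin's Finch (B = 5.61).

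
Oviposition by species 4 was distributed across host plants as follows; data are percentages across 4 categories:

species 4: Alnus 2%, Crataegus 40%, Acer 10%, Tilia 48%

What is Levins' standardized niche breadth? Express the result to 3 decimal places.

0.498

Convert percentages to proportions (divide by 100).
Σpᵢ² = 0.02² + 0.40² + 0.10² + 0.48² = 0.0004 + 0.1600 + 0.0100 + 0.2304 = 0.4008
B = 1 / 0.4008 = 2.49501
Bₛ = (B − 1)/(n − 1) = (2.49501 − 1)/(4 − 1) = 1.49501/3 = 0.49834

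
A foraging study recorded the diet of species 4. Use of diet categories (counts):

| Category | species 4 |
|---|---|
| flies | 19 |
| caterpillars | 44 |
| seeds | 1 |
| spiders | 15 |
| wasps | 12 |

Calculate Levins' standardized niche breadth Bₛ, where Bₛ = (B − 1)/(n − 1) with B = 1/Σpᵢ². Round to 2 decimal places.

Proportions for species 4 (n=91): 19/91=0.2088, 44/91=0.4835, 1/91=0.0110, 15/91=0.1648, 12/91=0.1319
Σpᵢ² = 0.2088² + 0.4835² + 0.0110² + 0.1648² + 0.1319² = 0.043597 + 0.233772 + 0.000121 + 0.027159 + 0.017398 = 0.322047
B = 1 / 0.322047 = 3.1051
Bₛ = (B − 1)/(n − 1) = (3.1051 − 1)/(5 − 1) = 2.1051/4 = 0.5263

0.53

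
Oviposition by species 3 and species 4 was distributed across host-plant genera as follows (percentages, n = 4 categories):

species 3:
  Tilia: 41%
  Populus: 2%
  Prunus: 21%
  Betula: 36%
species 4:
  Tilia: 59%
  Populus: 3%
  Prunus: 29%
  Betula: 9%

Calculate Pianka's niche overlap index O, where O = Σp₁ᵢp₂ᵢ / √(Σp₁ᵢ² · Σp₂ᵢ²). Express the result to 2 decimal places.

Convert percentages to proportions (divide by 100).
Σ p₁ᵢp₂ᵢ = 0.2419 + 0.0006 + 0.0609 + 0.0324 = 0.3358
Σp_1ᵢ² = 0.41² + 0.02² + 0.21² + 0.36² = 0.1681 + 0.0004 + 0.0441 + 0.1296 = 0.3422
Σp_2ᵢ² = 0.59² + 0.03² + 0.29² + 0.09² = 0.3481 + 0.0009 + 0.0841 + 0.0081 = 0.4412
O = 0.3358 / √(0.3422 × 0.4412) = 0.3358 / 0.38856 = 0.8642

0.86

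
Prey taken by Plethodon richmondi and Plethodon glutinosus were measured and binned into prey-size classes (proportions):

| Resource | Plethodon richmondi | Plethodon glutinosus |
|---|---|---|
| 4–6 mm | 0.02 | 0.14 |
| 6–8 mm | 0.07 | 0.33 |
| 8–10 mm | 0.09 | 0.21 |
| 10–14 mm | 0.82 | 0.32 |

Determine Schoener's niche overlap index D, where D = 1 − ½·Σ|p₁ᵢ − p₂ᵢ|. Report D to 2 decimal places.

0.50

Σ|p₁ᵢ − p₂ᵢ| = 0.12 + 0.26 + 0.12 + 0.50 = 1.00
D = 1 − ½ × 1.00 = 1 − 0.500 = 0.5000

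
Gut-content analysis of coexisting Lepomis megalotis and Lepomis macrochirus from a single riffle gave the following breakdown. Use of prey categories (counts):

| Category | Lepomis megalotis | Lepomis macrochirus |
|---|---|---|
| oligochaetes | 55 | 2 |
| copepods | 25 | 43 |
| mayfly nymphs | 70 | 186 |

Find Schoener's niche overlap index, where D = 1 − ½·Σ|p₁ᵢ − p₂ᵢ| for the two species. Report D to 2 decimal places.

Proportions for Lepomis megalotis (n=150): 55/150=0.3667, 25/150=0.1667, 70/150=0.4667
Proportions for Lepomis macrochirus (n=231): 2/231=0.0087, 43/231=0.1861, 186/231=0.8052
Σ|p₁ᵢ − p₂ᵢ| = 0.3580 + 0.0194 + 0.3385 = 0.7159
D = 1 − ½ × 0.7159 = 1 − 0.35795 = 0.64205

0.64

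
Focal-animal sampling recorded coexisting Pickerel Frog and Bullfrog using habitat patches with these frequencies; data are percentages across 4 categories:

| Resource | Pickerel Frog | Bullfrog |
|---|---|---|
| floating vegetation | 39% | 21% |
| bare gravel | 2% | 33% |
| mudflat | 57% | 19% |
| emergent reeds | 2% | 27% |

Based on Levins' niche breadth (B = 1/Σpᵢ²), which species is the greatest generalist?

Convert percentages to proportions (divide by 100).
Σp_Frogᵢ² = 0.39² + 0.02² + 0.57² + 0.02² = 0.1521 + 0.0004 + 0.3249 + 0.0004 = 0.4778
B_Frog = 1 / 0.4778 = 2.0929
Σp_Bullᵢ² = 0.21² + 0.33² + 0.19² + 0.27² = 0.0441 + 0.1089 + 0.0361 + 0.0729 = 0.2620
B_Bull = 1 / 0.2620 = 3.8168
Highest B → broadest niche (most generalist): Bullfrog (B = 3.82).

Bullfrog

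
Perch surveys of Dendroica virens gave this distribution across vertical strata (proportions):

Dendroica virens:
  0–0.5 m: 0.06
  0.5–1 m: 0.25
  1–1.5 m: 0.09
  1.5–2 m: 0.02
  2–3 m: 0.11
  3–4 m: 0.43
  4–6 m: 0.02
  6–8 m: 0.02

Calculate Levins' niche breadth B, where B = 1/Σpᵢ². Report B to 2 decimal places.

Σpᵢ² = 0.06² + 0.25² + 0.09² + 0.02² + 0.11² + 0.43² + 0.02² + 0.02² = 0.0036 + 0.0625 + 0.0081 + 0.0004 + 0.0121 + 0.1849 + 0.0004 + 0.0004 = 0.2724
B = 1 / 0.2724 = 3.6711

3.67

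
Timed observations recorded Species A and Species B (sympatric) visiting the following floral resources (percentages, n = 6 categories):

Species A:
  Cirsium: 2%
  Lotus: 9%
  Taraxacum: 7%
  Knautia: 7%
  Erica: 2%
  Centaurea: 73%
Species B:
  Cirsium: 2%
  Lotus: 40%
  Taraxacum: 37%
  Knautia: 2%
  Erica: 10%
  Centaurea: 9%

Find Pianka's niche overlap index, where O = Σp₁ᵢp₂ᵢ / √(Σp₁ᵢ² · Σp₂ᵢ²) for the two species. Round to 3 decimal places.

Convert percentages to proportions (divide by 100).
Σ p₁ᵢp₂ᵢ = 0.0004 + 0.0360 + 0.0259 + 0.0014 + 0.0020 + 0.0657 = 0.1314
Σp_1ᵢ² = 0.02² + 0.09² + 0.07² + 0.07² + 0.02² + 0.73² = 0.0004 + 0.0081 + 0.0049 + 0.0049 + 0.0004 + 0.5329 = 0.5516
Σp_2ᵢ² = 0.02² + 0.40² + 0.37² + 0.02² + 0.10² + 0.09² = 0.0004 + 0.1600 + 0.1369 + 0.0004 + 0.0100 + 0.0081 = 0.3158
O = 0.1314 / √(0.5516 × 0.3158) = 0.1314 / 0.417367 = 0.31483

0.315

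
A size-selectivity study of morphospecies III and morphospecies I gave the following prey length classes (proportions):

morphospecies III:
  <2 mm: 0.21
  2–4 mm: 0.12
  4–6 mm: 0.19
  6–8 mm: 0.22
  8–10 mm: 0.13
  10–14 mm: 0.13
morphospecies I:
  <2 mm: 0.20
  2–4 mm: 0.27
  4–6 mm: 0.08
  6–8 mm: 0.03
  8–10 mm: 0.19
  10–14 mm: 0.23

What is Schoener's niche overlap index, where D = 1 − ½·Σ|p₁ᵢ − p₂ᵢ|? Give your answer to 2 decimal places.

0.69

Σ|p₁ᵢ − p₂ᵢ| = 0.01 + 0.15 + 0.11 + 0.19 + 0.06 + 0.10 = 0.62
D = 1 − ½ × 0.62 = 1 − 0.310 = 0.6900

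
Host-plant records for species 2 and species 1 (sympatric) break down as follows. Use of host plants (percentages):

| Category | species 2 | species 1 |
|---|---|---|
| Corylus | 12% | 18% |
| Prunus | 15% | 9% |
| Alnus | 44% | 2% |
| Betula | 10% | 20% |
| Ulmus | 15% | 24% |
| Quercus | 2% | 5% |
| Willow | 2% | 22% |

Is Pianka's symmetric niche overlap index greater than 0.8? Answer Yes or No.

Convert percentages to proportions (divide by 100).
Σ p₁ᵢp₂ᵢ = 0.0216 + 0.0135 + 0.0088 + 0.0200 + 0.0360 + 0.0010 + 0.0044 = 0.1053
Σp_1ᵢ² = 0.12² + 0.15² + 0.44² + 0.10² + 0.15² + 0.02² + 0.02² = 0.0144 + 0.0225 + 0.1936 + 0.0100 + 0.0225 + 0.0004 + 0.0004 = 0.2638
Σp_2ᵢ² = 0.18² + 0.09² + 0.02² + 0.20² + 0.24² + 0.05² + 0.22² = 0.0324 + 0.0081 + 0.0004 + 0.0400 + 0.0576 + 0.0025 + 0.0484 = 0.1894
O = 0.1053 / √(0.2638 × 0.1894) = 0.1053 / 0.22353 = 0.4711
O = 0.4711 < 0.8 → No.

No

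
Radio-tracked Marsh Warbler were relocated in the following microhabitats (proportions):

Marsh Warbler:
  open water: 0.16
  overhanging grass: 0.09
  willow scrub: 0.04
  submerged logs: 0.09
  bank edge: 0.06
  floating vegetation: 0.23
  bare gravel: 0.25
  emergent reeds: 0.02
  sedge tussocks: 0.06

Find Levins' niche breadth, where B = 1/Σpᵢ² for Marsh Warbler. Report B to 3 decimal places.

Σpᵢ² = 0.16² + 0.09² + 0.04² + 0.09² + 0.06² + 0.23² + 0.25² + 0.02² + 0.06² = 0.0256 + 0.0081 + 0.0016 + 0.0081 + 0.0036 + 0.0529 + 0.0625 + 0.0004 + 0.0036 = 0.1664
B = 1 / 0.1664 = 6.00962

6.010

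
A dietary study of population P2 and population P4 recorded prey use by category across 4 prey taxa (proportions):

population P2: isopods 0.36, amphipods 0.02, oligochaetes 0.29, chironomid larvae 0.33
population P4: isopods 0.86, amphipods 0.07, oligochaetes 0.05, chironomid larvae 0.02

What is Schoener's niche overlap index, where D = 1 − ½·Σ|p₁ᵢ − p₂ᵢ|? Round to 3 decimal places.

Σ|p₁ᵢ − p₂ᵢ| = 0.50 + 0.05 + 0.24 + 0.31 = 1.10
D = 1 − ½ × 1.10 = 1 − 0.550 = 0.45000

0.450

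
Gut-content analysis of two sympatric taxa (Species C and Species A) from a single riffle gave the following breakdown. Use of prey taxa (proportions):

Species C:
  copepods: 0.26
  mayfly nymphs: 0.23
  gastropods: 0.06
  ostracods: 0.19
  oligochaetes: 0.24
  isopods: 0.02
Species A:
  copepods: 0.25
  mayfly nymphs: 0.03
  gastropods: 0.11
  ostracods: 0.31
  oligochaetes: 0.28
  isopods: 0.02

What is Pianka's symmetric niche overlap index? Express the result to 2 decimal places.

Σ p₁ᵢp₂ᵢ = 0.0650 + 0.0069 + 0.0066 + 0.0589 + 0.0672 + 0.0004 = 0.2050
Σp_1ᵢ² = 0.26² + 0.23² + 0.06² + 0.19² + 0.24² + 0.02² = 0.0676 + 0.0529 + 0.0036 + 0.0361 + 0.0576 + 0.0004 = 0.2182
Σp_2ᵢ² = 0.25² + 0.03² + 0.11² + 0.31² + 0.28² + 0.02² = 0.0625 + 0.0009 + 0.0121 + 0.0961 + 0.0784 + 0.0004 = 0.2504
O = 0.2050 / √(0.2182 × 0.2504) = 0.2050 / 0.23375 = 0.8770

0.88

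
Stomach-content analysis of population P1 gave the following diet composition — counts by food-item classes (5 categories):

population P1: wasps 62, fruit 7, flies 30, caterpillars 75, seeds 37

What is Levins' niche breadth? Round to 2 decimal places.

Proportions for population P1 (n=211): 62/211=0.2938, 7/211=0.0332, 30/211=0.1422, 75/211=0.3555, 37/211=0.1754
Σpᵢ² = 0.2938² + 0.0332² + 0.1422² + 0.3555² + 0.1754² = 0.086318 + 0.001102 + 0.020221 + 0.126380 + 0.030765 = 0.264786
B = 1 / 0.264786 = 3.7766

3.78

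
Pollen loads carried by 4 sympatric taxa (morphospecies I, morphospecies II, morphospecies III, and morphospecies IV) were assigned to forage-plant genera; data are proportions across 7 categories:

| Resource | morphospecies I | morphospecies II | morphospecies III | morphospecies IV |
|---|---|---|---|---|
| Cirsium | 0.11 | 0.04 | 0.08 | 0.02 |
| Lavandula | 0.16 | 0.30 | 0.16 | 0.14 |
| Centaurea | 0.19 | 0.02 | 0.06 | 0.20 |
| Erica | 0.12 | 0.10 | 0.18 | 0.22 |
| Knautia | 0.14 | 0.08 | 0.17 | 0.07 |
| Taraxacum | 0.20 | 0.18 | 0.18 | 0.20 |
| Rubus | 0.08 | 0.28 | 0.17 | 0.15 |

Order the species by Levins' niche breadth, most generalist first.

morphospecies I > morphospecies III > morphospecies IV > morphospecies II

Σp_Iᵢ² = 0.11² + 0.16² + 0.19² + 0.12² + 0.14² + 0.20² + 0.08² = 0.0121 + 0.0256 + 0.0361 + 0.0144 + 0.0196 + 0.0400 + 0.0064 = 0.1542
B_I = 1 / 0.1542 = 6.4851
Σp_IIᵢ² = 0.04² + 0.30² + 0.02² + 0.10² + 0.08² + 0.18² + 0.28² = 0.0016 + 0.0900 + 0.0004 + 0.0100 + 0.0064 + 0.0324 + 0.0784 = 0.2192
B_II = 1 / 0.2192 = 4.5620
Σp_IIIᵢ² = 0.08² + 0.16² + 0.06² + 0.18² + 0.17² + 0.18² + 0.17² = 0.0064 + 0.0256 + 0.0036 + 0.0324 + 0.0289 + 0.0324 + 0.0289 = 0.1582
B_III = 1 / 0.1582 = 6.3211
Σp_IVᵢ² = 0.02² + 0.14² + 0.20² + 0.22² + 0.07² + 0.20² + 0.15² = 0.0004 + 0.0196 + 0.0400 + 0.0484 + 0.0049 + 0.0400 + 0.0225 = 0.1758
B_IV = 1 / 0.1758 = 5.6883
Ranking by B (broadest → narrowest): morphospecies I (6.49) > morphospecies III (6.32) > morphospecies IV (5.69) > morphospecies II (4.56)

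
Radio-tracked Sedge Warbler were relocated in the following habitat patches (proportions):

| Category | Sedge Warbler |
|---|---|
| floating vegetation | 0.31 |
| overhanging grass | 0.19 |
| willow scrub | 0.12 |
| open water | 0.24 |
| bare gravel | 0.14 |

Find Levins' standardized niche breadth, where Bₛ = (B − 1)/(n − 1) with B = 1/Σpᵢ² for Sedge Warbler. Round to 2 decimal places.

0.87

Σpᵢ² = 0.31² + 0.19² + 0.12² + 0.24² + 0.14² = 0.0961 + 0.0361 + 0.0144 + 0.0576 + 0.0196 = 0.2238
B = 1 / 0.2238 = 4.4683
Bₛ = (B − 1)/(n − 1) = (4.4683 − 1)/(5 − 1) = 3.4683/4 = 0.8671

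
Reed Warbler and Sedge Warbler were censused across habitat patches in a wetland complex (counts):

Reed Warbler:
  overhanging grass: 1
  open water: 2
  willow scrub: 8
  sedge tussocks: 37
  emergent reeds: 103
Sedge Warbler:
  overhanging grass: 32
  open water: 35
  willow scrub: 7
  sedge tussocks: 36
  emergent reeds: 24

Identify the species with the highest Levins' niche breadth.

Sedge Warbler

Proportions for Reed Warbler (n=151): 1/151=0.0066, 2/151=0.0132, 8/151=0.0530, 37/151=0.2450, 103/151=0.6821
Proportions for Sedge Warbler (n=134): 32/134=0.2388, 35/134=0.2612, 7/134=0.0522, 36/134=0.2687, 24/134=0.1791
Σp_Reedᵢ² = 0.0066² + 0.0132² + 0.0530² + 0.2450² + 0.6821² = 0.000044 + 0.000174 + 0.002809 + 0.060025 + 0.465260 = 0.528312
B_Reed = 1 / 0.528312 = 1.8928
Σp_Sedgᵢ² = 0.2388² + 0.2612² + 0.0522² + 0.2687² + 0.1791² = 0.057025 + 0.068225 + 0.002725 + 0.072200 + 0.032077 = 0.232252
B_Sedg = 1 / 0.232252 = 4.3057
Highest B → broadest niche (most generalist): Sedge Warbler (B = 4.31).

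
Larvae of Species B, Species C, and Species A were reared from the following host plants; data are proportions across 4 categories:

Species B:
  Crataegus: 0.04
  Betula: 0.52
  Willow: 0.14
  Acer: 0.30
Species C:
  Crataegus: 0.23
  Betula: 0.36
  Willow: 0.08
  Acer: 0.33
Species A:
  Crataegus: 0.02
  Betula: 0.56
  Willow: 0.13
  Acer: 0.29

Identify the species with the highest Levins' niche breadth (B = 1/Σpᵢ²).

Σp_Bᵢ² = 0.04² + 0.52² + 0.14² + 0.30² = 0.0016 + 0.2704 + 0.0196 + 0.0900 = 0.3816
B_B = 1 / 0.3816 = 2.6205
Σp_Cᵢ² = 0.23² + 0.36² + 0.08² + 0.33² = 0.0529 + 0.1296 + 0.0064 + 0.1089 = 0.2978
B_C = 1 / 0.2978 = 3.3580
Σp_Aᵢ² = 0.02² + 0.56² + 0.13² + 0.29² = 0.0004 + 0.3136 + 0.0169 + 0.0841 = 0.4150
B_A = 1 / 0.4150 = 2.4096
Highest B → broadest niche (most generalist): Species C (B = 3.36).

Species C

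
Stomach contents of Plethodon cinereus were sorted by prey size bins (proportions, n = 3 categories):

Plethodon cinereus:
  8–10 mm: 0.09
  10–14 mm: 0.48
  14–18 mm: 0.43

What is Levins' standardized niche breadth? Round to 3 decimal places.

Σpᵢ² = 0.09² + 0.48² + 0.43² = 0.0081 + 0.2304 + 0.1849 = 0.4234
B = 1 / 0.4234 = 2.36183
Bₛ = (B − 1)/(n − 1) = (2.36183 − 1)/(3 − 1) = 1.36183/2 = 0.68092

0.681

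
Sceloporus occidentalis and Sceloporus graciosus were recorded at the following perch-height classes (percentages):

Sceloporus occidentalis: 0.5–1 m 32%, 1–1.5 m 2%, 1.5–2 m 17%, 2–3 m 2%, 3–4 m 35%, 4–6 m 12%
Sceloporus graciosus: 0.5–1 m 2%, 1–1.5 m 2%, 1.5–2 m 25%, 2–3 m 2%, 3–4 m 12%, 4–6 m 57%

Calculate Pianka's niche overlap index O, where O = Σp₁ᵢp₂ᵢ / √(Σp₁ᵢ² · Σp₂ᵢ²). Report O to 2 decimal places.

Convert percentages to proportions (divide by 100).
Σ p₁ᵢp₂ᵢ = 0.0064 + 0.0004 + 0.0425 + 0.0004 + 0.0420 + 0.0684 = 0.1601
Σp_1ᵢ² = 0.32² + 0.02² + 0.17² + 0.02² + 0.35² + 0.12² = 0.1024 + 0.0004 + 0.0289 + 0.0004 + 0.1225 + 0.0144 = 0.2690
Σp_2ᵢ² = 0.02² + 0.02² + 0.25² + 0.02² + 0.12² + 0.57² = 0.0004 + 0.0004 + 0.0625 + 0.0004 + 0.0144 + 0.3249 = 0.4030
O = 0.1601 / √(0.2690 × 0.4030) = 0.1601 / 0.32925 = 0.4863

0.49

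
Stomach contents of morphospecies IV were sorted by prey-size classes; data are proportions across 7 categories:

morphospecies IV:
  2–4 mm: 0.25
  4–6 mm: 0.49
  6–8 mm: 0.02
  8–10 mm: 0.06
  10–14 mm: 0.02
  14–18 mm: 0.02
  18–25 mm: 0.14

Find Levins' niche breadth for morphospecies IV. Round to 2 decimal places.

3.06

Σpᵢ² = 0.25² + 0.49² + 0.02² + 0.06² + 0.02² + 0.02² + 0.14² = 0.0625 + 0.2401 + 0.0004 + 0.0036 + 0.0004 + 0.0004 + 0.0196 = 0.3270
B = 1 / 0.3270 = 3.0581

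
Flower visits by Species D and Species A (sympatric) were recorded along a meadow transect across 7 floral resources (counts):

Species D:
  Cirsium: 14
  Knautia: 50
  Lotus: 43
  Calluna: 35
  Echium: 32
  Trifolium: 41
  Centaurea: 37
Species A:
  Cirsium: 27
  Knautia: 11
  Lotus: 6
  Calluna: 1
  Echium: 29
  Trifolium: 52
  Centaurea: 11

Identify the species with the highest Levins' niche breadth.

Proportions for Species D (n=252): 14/252=0.0556, 50/252=0.1984, 43/252=0.1706, 35/252=0.1389, 32/252=0.1270, 41/252=0.1627, 37/252=0.1468
Proportions for Species A (n=137): 27/137=0.1971, 11/137=0.0803, 6/137=0.0438, 1/137=0.0073, 29/137=0.2117, 52/137=0.3796, 11/137=0.0803
Σp_Dᵢ² = 0.0556² + 0.1984² + 0.1706² + 0.1389² + 0.1270² + 0.1627² + 0.1468² = 0.003091 + 0.039363 + 0.029104 + 0.019293 + 0.016129 + 0.026471 + 0.021550 = 0.155001
B_D = 1 / 0.155001 = 6.4516
Σp_Aᵢ² = 0.1971² + 0.0803² + 0.0438² + 0.0073² + 0.2117² + 0.3796² + 0.0803² = 0.038848 + 0.006448 + 0.001918 + 0.000053 + 0.044817 + 0.144096 + 0.006448 = 0.242628
B_A = 1 / 0.242628 = 4.1215
Highest B → broadest niche (most generalist): Species D (B = 6.45).

Species D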